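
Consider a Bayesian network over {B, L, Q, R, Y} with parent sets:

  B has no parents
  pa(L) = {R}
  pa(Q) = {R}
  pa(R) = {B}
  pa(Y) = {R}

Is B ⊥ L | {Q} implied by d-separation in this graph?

The only undirected path from B to L is:
Path 1: B → R → L
  R is a chain and R is not conditioned on — no node blocks this path, so it is active.
Because an active path exists, B and L are not d-separated.

No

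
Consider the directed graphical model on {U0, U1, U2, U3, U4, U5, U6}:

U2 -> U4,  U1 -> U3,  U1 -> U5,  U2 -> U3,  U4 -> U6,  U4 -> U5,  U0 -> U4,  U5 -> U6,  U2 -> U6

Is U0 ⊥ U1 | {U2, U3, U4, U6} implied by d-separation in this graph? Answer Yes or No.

Yes — U0 and U1 are d-separated given {U2, U3, U4, U6}.

There are 6 undirected paths between U0 and U1; checking each against the conditioning set {U2, U3, U4, U6}:
Path 1: U0 → U4 → U6 ← U5 ← U1
  U4 is a chain here and U4 is conditioned on, so the path is blocked at U4.
Path 2: U0 → U4 → U6 ← U2 → U3 ← U1
  U4 is a chain here and U4 is conditioned on, so the path is blocked at U4.
Path 3: U0 → U4 → U5 → U6 ← U2 → U3 ← U1
  U4 is a chain here and U4 is conditioned on, so the path is blocked at U4.
Path 4: U0 → U4 → U5 ← U1
  U4 is a chain here and U4 is conditioned on, so the path is blocked at U4.
Path 5: U0 → U4 ← U2 → U6 ← U5 ← U1
  U2 is a fork here and U2 is conditioned on, so the path is blocked at U2.
Path 6: U0 → U4 ← U2 → U3 ← U1
  U2 is a fork here and U2 is conditioned on, so the path is blocked at U2.
Since every path is blocked, d-separation holds.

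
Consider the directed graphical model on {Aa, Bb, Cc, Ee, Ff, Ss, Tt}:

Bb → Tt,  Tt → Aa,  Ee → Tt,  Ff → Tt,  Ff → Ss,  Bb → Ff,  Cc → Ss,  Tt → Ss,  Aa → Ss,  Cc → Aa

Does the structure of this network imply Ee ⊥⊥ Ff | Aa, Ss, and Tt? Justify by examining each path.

No

5 paths connect Ee and Ff; each must be blocked for d-separation to hold:
Path 1: Ee → Tt → Ss ← Ff
  Tt is a chain here and Tt is conditioned on, so the path is blocked at Tt.
Path 2: Ee → Tt ← Bb → Ff
  Tt is a collider and Tt is conditioned on, which opens it; Bb is a fork and Bb is not conditioned on — no node blocks this path, so it is active.
Path 3: Ee → Tt ← Ff
  Tt is a collider and Tt is conditioned on, which opens it — no node blocks this path, so it is active.
Path 4: Ee → Tt → Aa → Ss ← Ff
  Tt is a chain here and Tt is conditioned on, so the path is blocked at Tt.
Path 5: Ee → Tt → Aa ← Cc → Ss ← Ff
  Tt is a chain here and Tt is conditioned on, so the path is blocked at Tt.
Since the path Ee → Tt ← Bb → Ff is active, Ee and Ff are not d-separated given {Aa, Ss, Tt}.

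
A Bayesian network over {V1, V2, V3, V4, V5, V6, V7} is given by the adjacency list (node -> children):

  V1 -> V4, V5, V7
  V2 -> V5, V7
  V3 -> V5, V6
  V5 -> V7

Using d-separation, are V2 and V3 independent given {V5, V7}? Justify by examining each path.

We examine all 3 paths between V2 and V3:
Path 1: V2 → V5 ← V3
  V5 is a collider and V5 is conditioned on, which opens it — no node blocks this path, so it is active.
Path 2: V2 → V7 ← V5 ← V3
  V5 is a chain here and V5 is conditioned on, so the path is blocked at V5.
Path 3: V2 → V7 ← V1 → V5 ← V3
  V7 is a collider and V7 is conditioned on, which opens it; V1 is a fork and V1 is not conditioned on; V5 is a collider and V5 is conditioned on, which opens it — no node blocks this path, so it is active.
Since the path V2 → V5 ← V3 is active, V2 and V3 are not d-separated given {V5, V7}.

No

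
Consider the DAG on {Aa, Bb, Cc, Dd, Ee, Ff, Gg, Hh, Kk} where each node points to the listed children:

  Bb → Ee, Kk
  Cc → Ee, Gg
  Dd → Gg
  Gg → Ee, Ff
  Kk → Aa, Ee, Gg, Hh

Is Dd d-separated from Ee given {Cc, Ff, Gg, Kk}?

There are 4 undirected paths between Dd and Ee; checking each against the conditioning set {Cc, Ff, Gg, Kk}:
Path 1: Dd → Gg ← Cc → Ee
  Cc is a fork here and Cc is conditioned on, so the path is blocked at Cc.
Path 2: Dd → Gg ← Kk ← Bb → Ee
  Kk is a chain here and Kk is conditioned on, so the path is blocked at Kk.
Path 3: Dd → Gg ← Kk → Ee
  Kk is a fork here and Kk is conditioned on, so the path is blocked at Kk.
Path 4: Dd → Gg → Ee
  Gg is a chain here and Gg is conditioned on, so the path is blocked at Gg.
Since every path is blocked, d-separation holds.

Yes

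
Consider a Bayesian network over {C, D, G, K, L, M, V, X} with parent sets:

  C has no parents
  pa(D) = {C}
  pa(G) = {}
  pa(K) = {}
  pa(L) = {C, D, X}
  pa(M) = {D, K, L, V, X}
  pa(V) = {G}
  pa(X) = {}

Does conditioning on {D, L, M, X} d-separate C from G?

Yes

Enumerating the 6 paths from C to G and testing each for blocking by {D, L, M, X}:
Path 1: C → D → L → M ← V ← G
  D is a chain here and D is conditioned on, so the path is blocked at D.
Path 2: C → D → L ← X → M ← V ← G
  D is a chain here and D is conditioned on, so the path is blocked at D.
Path 3: C → D → M ← V ← G
  D is a chain here and D is conditioned on, so the path is blocked at D.
Path 4: C → L ← D → M ← V ← G
  D is a fork here and D is conditioned on, so the path is blocked at D.
Path 5: C → L → M ← V ← G
  L is a chain here and L is conditioned on, so the path is blocked at L.
Path 6: C → L ← X → M ← V ← G
  X is a fork here and X is conditioned on, so the path is blocked at X.
Since every path is blocked, d-separation holds.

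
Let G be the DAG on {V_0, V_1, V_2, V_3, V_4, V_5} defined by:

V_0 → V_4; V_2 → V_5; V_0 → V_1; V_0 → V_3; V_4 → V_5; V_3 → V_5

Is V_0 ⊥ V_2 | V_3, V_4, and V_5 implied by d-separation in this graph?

Enumerating the 2 paths from V_0 to V_2 and testing each for blocking by {V_3, V_4, V_5}:
Path 1: V_0 → V_4 → V_5 ← V_2
  V_4 is a chain here and V_4 is conditioned on, so the path is blocked at V_4.
Path 2: V_0 → V_3 → V_5 ← V_2
  V_3 is a chain here and V_3 is conditioned on, so the path is blocked at V_3.
Every path is blocked, so V_0 and V_2 are d-separated given {V_3, V_4, V_5}.

Yes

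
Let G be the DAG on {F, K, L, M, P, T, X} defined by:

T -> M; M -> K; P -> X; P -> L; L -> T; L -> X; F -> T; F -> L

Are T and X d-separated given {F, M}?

No — T and X are not d-separated given {F, M}.

Enumerating the 4 paths from T to X and testing each for blocking by {F, M}:
  1. T ← L ← P → X — L:chain[open]; P:fork[open] ⇒ active
  2. T ← L → X — L:fork[open] ⇒ active
  3. T ← F → L ← P → X — F:fork[blocks]; L:collider[open]; P:fork[open] ⇒ blocked
  4. T ← F → L → X — F:fork[blocks]; L:chain[open] ⇒ blocked
Since the path T ← L ← P → X is active, T and X are not d-separated given {F, M}.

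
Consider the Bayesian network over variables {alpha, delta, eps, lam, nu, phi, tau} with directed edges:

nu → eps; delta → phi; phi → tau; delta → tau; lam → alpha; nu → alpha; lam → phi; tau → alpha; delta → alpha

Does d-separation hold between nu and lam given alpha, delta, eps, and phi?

No

Enumerating the 5 paths from nu to lam and testing each for blocking by {alpha, delta, eps, phi}:
Path 1: nu → alpha ← delta → tau ← phi ← lam
  delta is a fork here and delta is conditioned on, so the path is blocked at delta.
Path 2: nu → alpha ← delta → phi ← lam
  delta is a fork here and delta is conditioned on, so the path is blocked at delta.
Path 3: nu → alpha ← tau ← delta → phi ← lam
  delta is a fork here and delta is conditioned on, so the path is blocked at delta.
Path 4: nu → alpha ← tau ← phi ← lam
  phi is a chain here and phi is conditioned on, so the path is blocked at phi.
Path 5: nu → alpha ← lam
  alpha is a collider and alpha is conditioned on, which opens it — no node blocks this path, so it is active.
Since the path nu → alpha ← lam is active, nu and lam are not d-separated given {alpha, delta, eps, phi}.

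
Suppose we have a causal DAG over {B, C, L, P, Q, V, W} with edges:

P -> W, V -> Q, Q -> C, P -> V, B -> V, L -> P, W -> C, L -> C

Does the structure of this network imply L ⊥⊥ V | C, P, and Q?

Yes

Enumerating the 4 paths from L to V and testing each for blocking by {C, P, Q}:
  1. L → P → W → C ← Q ← V — P:chain[blocks]; W:chain[open]; C:collider[open]; Q:chain[blocks] ⇒ blocked
  2. L → P → V — P:chain[blocks] ⇒ blocked
  3. L → C ← Q ← V — C:collider[open]; Q:chain[blocks] ⇒ blocked
  4. L → C ← W ← P → V — C:collider[open]; W:chain[open]; P:fork[blocks] ⇒ blocked
Since every path is blocked, d-separation holds.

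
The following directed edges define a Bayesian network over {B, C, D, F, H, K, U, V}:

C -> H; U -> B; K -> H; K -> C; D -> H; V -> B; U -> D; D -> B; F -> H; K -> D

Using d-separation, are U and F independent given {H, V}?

We examine all 6 paths between U and F:
  1. U → B ← D → H ← F — B:collider[blocks]; D:fork[open]; H:collider[open] ⇒ blocked
  2. U → B ← D ← K → C → H ← F — B:collider[blocks]; D:chain[open]; K:fork[open]; C:chain[open]; H:collider[open] ⇒ blocked
  3. U → B ← D ← K → H ← F — B:collider[blocks]; D:chain[open]; K:fork[open]; H:collider[open] ⇒ blocked
  4. U → D → H ← F — D:chain[open]; H:collider[open] ⇒ active
  5. U → D ← K → C → H ← F — D:collider[open]; K:fork[open]; C:chain[open]; H:collider[open] ⇒ active
  6. U → D ← K → H ← F — D:collider[open]; K:fork[open]; H:collider[open] ⇒ active
At least one path is unblocked, so d-separation fails.

No — U and F are not d-separated given {H, V}.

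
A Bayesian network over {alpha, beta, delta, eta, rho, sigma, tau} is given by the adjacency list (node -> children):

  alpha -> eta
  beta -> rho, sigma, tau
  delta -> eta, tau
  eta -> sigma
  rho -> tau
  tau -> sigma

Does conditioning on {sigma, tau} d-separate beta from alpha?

No

6 paths connect beta and alpha; each must be blocked for d-separation to hold:
Path 1: beta → sigma ← tau ← delta → eta ← alpha
  tau is a chain here and tau is conditioned on, so the path is blocked at tau.
Path 2: beta → sigma ← eta ← alpha
  sigma is a collider and sigma is conditioned on, which opens it; eta is a chain and eta is not conditioned on — no node blocks this path, so it is active.
Path 3: beta → tau → sigma ← eta ← alpha
  tau is a chain here and tau is conditioned on, so the path is blocked at tau.
Path 4: beta → tau ← delta → eta ← alpha
  tau is a collider and tau is conditioned on, which opens it; delta is a fork and delta is not conditioned on; eta is a collider and its descendant sigma is conditioned on, which opens it — no node blocks this path, so it is active.
Path 5: beta → rho → tau → sigma ← eta ← alpha
  tau is a chain here and tau is conditioned on, so the path is blocked at tau.
Path 6: beta → rho → tau ← delta → eta ← alpha
  rho is a chain and rho is not conditioned on; tau is a collider and tau is conditioned on, which opens it; delta is a fork and delta is not conditioned on; eta is a collider and its descendant sigma is conditioned on, which opens it — no node blocks this path, so it is active.
Because an active path exists, beta and alpha are not d-separated.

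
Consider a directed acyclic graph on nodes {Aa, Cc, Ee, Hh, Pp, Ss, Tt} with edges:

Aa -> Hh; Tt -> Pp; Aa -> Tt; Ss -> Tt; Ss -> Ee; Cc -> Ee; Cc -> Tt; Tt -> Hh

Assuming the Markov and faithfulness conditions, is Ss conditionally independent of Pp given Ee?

There are 2 undirected paths between Ss and Pp; checking each against the conditioning set {Ee}:
  1. Ss → Tt → Pp — Tt:chain[open] ⇒ active
  2. Ss → Ee ← Cc → Tt → Pp — Ee:collider[open]; Cc:fork[open]; Tt:chain[open] ⇒ active
At least one path is unblocked, so d-separation fails.

No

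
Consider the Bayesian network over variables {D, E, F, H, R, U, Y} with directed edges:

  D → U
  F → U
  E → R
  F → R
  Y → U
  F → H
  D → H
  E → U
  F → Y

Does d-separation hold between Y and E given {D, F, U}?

6 paths connect Y and E; each must be blocked for d-separation to hold:
Path 1: Y → U ← D → H ← F → R ← E
  D is a fork here and D is conditioned on, so the path is blocked at D.
Path 2: Y → U ← E
  U is a collider and U is conditioned on, which opens it — no node blocks this path, so it is active.
Path 3: Y → U ← F → R ← E
  F is a fork here and F is conditioned on, so the path is blocked at F.
Path 4: Y ← F → U ← E
  F is a fork here and F is conditioned on, so the path is blocked at F.
Path 5: Y ← F → H ← D → U ← E
  F is a fork here and F is conditioned on, so the path is blocked at F.
Path 6: Y ← F → R ← E
  F is a fork here and F is conditioned on, so the path is blocked at F.
Because an active path exists, Y and E are not d-separated.

No — Y and E are not d-separated given {D, F, U}.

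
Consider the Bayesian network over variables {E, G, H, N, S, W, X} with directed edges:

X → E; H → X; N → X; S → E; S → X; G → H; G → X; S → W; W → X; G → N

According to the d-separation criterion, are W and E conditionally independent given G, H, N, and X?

Enumerating the 4 paths from W to E and testing each for blocking by {G, H, N, X}:
Path 1: W ← S → E
  S is a fork and S is not conditioned on — no node blocks this path, so it is active.
Path 2: W ← S → X → E
  X is a chain here and X is conditioned on, so the path is blocked at X.
Path 3: W → X ← S → E
  X is a collider and X is conditioned on, which opens it; S is a fork and S is not conditioned on — no node blocks this path, so it is active.
Path 4: W → X → E
  X is a chain here and X is conditioned on, so the path is blocked at X.
Since the path W ← S → E is active, W and E are not d-separated given {G, H, N, X}.

No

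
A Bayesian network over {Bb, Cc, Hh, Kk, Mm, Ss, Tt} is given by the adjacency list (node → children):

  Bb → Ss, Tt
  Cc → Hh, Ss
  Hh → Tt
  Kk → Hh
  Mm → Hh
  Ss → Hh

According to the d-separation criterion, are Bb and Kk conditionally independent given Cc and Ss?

There are 3 undirected paths between Bb and Kk; checking each against the conditioning set {Cc, Ss}:
  1. Bb → Ss ← Cc → Hh ← Kk — Ss:collider[open]; Cc:fork[blocks]; Hh:collider[blocks] ⇒ blocked
  2. Bb → Ss → Hh ← Kk — Ss:chain[blocks]; Hh:collider[blocks] ⇒ blocked
  3. Bb → Tt ← Hh ← Kk — Tt:collider[blocks]; Hh:chain[open] ⇒ blocked
All paths are blocked; Bb ⊥ Kk | {Cc, Ss} holds.

Yes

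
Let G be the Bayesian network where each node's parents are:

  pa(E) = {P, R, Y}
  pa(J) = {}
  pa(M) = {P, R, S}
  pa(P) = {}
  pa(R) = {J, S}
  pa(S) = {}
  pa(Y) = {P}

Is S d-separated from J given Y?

Yes

4 paths connect S and J; each must be blocked for d-separation to hold:
Path 1: S → M ← P → Y → E ← R ← J
  M is a collider here and neither M nor any of its descendants is conditioned on, so the collider stays closed — the path is blocked at M.
Path 2: S → M ← P → E ← R ← J
  M is a collider here and neither M nor any of its descendants is conditioned on, so the collider stays closed — the path is blocked at M.
Path 3: S → M ← R ← J
  M is a collider here and neither M nor any of its descendants is conditioned on, so the collider stays closed — the path is blocked at M.
Path 4: S → R ← J
  R is a collider here and neither R nor any of its descendants is conditioned on, so the collider stays closed — the path is blocked at R.
Every path is blocked, so S and J are d-separated given {Y}.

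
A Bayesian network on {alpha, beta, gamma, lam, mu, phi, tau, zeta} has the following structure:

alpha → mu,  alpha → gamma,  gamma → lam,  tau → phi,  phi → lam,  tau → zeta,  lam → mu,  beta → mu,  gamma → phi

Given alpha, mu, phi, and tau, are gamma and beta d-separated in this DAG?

There are 3 undirected paths between gamma and beta; checking each against the conditioning set {alpha, mu, phi, tau}:
Path 1: gamma ← alpha → mu ← beta
  alpha is a fork here and alpha is conditioned on, so the path is blocked at alpha.
Path 2: gamma → lam → mu ← beta
  lam is a chain and lam is not conditioned on; mu is a collider and mu is conditioned on, which opens it — no node blocks this path, so it is active.
Path 3: gamma → phi → lam → mu ← beta
  phi is a chain here and phi is conditioned on, so the path is blocked at phi.
Since the path gamma → lam → mu ← beta is active, gamma and beta are not d-separated given {alpha, mu, phi, tau}.

No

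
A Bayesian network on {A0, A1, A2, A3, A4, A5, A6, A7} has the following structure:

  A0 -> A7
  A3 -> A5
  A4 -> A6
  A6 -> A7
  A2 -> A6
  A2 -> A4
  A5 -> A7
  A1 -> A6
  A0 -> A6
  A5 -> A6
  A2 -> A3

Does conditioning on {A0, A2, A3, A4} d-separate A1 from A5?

5 paths connect A1 and A5; each must be blocked for d-separation to hold:
  1. A1 → A6 ← A2 → A3 → A5 — A6:collider[blocks]; A2:fork[blocks]; A3:chain[blocks] ⇒ blocked
  2. A1 → A6 ← A5 — A6:collider[blocks] ⇒ blocked
  3. A1 → A6 ← A0 → A7 ← A5 — A6:collider[blocks]; A0:fork[blocks]; A7:collider[blocks] ⇒ blocked
  4. A1 → A6 → A7 ← A5 — A6:chain[open]; A7:collider[blocks] ⇒ blocked
  5. A1 → A6 ← A4 ← A2 → A3 → A5 — A6:collider[blocks]; A4:chain[blocks]; A2:fork[blocks]; A3:chain[blocks] ⇒ blocked
All paths are blocked; A1 ⊥ A5 | {A0, A2, A3, A4} holds.

Yes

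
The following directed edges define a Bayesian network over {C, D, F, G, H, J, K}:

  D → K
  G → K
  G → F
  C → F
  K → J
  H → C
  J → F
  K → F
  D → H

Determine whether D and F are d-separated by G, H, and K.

Enumerating the 4 paths from D to F and testing each for blocking by {G, H, K}:
Path 1: D → K → J → F
  K is a chain here and K is conditioned on, so the path is blocked at K.
Path 2: D → K → F
  K is a chain here and K is conditioned on, so the path is blocked at K.
Path 3: D → K ← G → F
  G is a fork here and G is conditioned on, so the path is blocked at G.
Path 4: D → H → C → F
  H is a chain here and H is conditioned on, so the path is blocked at H.
Since every path is blocked, d-separation holds.

Yes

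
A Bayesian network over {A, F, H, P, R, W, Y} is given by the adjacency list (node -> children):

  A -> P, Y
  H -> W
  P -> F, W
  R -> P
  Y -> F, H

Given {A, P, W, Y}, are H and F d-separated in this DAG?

Enumerating the 4 paths from H to F and testing each for blocking by {A, P, W, Y}:
Path 1: H → W ← P → F
  P is a fork here and P is conditioned on, so the path is blocked at P.
Path 2: H → W ← P ← A → Y → F
  P is a chain here and P is conditioned on, so the path is blocked at P.
Path 3: H ← Y → F
  Y is a fork here and Y is conditioned on, so the path is blocked at Y.
Path 4: H ← Y ← A → P → F
  Y is a chain here and Y is conditioned on, so the path is blocked at Y.
All paths are blocked; H ⊥ F | {A, P, W, Y} holds.

Yes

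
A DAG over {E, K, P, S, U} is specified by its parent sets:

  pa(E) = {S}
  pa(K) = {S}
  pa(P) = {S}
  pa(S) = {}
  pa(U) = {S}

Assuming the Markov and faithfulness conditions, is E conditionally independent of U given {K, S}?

There is one path between E and U:
Path 1: E ← S → U
  S is a fork here and S is conditioned on, so the path is blocked at S.
Every path is blocked, so E and U are d-separated given {K, S}.

Yes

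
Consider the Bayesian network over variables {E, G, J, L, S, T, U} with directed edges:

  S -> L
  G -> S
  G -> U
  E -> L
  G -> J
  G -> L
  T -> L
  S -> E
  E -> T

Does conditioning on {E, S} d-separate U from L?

No — U and L are not d-separated given {E, S}.

We examine all 4 paths between U and L:
Path 1: U ← G → S → E → L
  S is a chain here and S is conditioned on, so the path is blocked at S.
Path 2: U ← G → S → E → T → L
  S is a chain here and S is conditioned on, so the path is blocked at S.
Path 3: U ← G → S → L
  S is a chain here and S is conditioned on, so the path is blocked at S.
Path 4: U ← G → L
  G is a fork and G is not conditioned on — no node blocks this path, so it is active.
At least one path is unblocked, so d-separation fails.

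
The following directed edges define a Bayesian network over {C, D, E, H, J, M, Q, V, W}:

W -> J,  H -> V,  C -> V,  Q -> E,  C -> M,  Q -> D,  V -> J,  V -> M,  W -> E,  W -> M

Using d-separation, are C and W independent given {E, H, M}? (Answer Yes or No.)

There are 4 undirected paths between C and W; checking each against the conditioning set {E, H, M}:
  1. C → M ← W — M:collider[open] ⇒ active
  2. C → M ← V → J ← W — M:collider[open]; V:fork[open]; J:collider[blocks] ⇒ blocked
  3. C → V → M ← W — V:chain[open]; M:collider[open] ⇒ active
  4. C → V → J ← W — V:chain[open]; J:collider[blocks] ⇒ blocked
At least one path is unblocked, so d-separation fails.

No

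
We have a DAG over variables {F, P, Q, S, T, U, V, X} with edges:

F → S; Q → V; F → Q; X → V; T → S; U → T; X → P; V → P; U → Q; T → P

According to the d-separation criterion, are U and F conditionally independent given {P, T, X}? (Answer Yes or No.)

No — U and F are not d-separated given {P, T, X}.

6 paths connect U and F; each must be blocked for d-separation to hold:
  1. U → T → S ← F — T:chain[blocks]; S:collider[blocks] ⇒ blocked
  2. U → T → P ← X → V ← Q ← F — T:chain[blocks]; P:collider[open]; X:fork[blocks]; V:collider[open]; Q:chain[open] ⇒ blocked
  3. U → T → P ← V ← Q ← F — T:chain[blocks]; P:collider[open]; V:chain[open]; Q:chain[open] ⇒ blocked
  4. U → Q ← F — Q:collider[open] ⇒ active
  5. U → Q → V → P ← T → S ← F — Q:chain[open]; V:chain[open]; P:collider[open]; T:fork[blocks]; S:collider[blocks] ⇒ blocked
  6. U → Q → V ← X → P ← T → S ← F — Q:chain[open]; V:collider[open]; X:fork[blocks]; P:collider[open]; T:fork[blocks]; S:collider[blocks] ⇒ blocked
Since the path U → Q ← F is active, U and F are not d-separated given {P, T, X}.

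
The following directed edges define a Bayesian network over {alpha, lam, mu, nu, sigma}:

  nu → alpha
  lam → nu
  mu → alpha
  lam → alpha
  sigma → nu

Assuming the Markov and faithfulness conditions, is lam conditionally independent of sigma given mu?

Enumerating the 2 paths from lam to sigma and testing each for blocking by {mu}:
Path 1: lam → alpha ← nu ← sigma
  alpha is a collider here and neither alpha nor any of its descendants is conditioned on, so the collider stays closed — the path is blocked at alpha.
Path 2: lam → nu ← sigma
  nu is a collider here and neither nu nor any of its descendants is conditioned on, so the collider stays closed — the path is blocked at nu.
All paths are blocked; lam ⊥ sigma | {mu} holds.

Yes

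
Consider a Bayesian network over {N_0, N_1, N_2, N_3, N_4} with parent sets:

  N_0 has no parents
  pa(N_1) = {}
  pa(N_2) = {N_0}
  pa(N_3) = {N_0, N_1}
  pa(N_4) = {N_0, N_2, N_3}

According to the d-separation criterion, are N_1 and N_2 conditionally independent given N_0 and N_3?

We examine all 4 paths between N_1 and N_2:
Path 1: N_1 → N_3 → N_4 ← N_2
  N_3 is a chain here and N_3 is conditioned on, so the path is blocked at N_3.
Path 2: N_1 → N_3 → N_4 ← N_0 → N_2
  N_3 is a chain here and N_3 is conditioned on, so the path is blocked at N_3.
Path 3: N_1 → N_3 ← N_0 → N_4 ← N_2
  N_0 is a fork here and N_0 is conditioned on, so the path is blocked at N_0.
Path 4: N_1 → N_3 ← N_0 → N_2
  N_0 is a fork here and N_0 is conditioned on, so the path is blocked at N_0.
Every path is blocked, so N_1 and N_2 are d-separated given {N_0, N_3}.

Yes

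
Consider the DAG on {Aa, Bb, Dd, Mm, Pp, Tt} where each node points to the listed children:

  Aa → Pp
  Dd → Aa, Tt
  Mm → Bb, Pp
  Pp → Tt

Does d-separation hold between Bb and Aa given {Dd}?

2 paths connect Bb and Aa; each must be blocked for d-separation to hold:
  1. Bb ← Mm → Pp → Tt ← Dd → Aa — Mm:fork[open]; Pp:chain[open]; Tt:collider[blocks]; Dd:fork[blocks] ⇒ blocked
  2. Bb ← Mm → Pp ← Aa — Mm:fork[open]; Pp:collider[blocks] ⇒ blocked
All paths are blocked; Bb ⊥ Aa | {Dd} holds.

Yes — Bb and Aa are d-separated given {Dd}.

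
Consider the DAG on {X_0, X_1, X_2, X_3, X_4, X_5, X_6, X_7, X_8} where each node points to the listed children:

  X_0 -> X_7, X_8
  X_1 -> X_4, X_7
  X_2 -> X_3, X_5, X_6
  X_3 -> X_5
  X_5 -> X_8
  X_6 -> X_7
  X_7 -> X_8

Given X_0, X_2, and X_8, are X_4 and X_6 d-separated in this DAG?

No

5 paths connect X_4 and X_6; each must be blocked for d-separation to hold:
Path 1: X_4 ← X_1 → X_7 → X_8 ← X_5 ← X_3 ← X_2 → X_6
  X_2 is a fork here and X_2 is conditioned on, so the path is blocked at X_2.
Path 2: X_4 ← X_1 → X_7 → X_8 ← X_5 ← X_2 → X_6
  X_2 is a fork here and X_2 is conditioned on, so the path is blocked at X_2.
Path 3: X_4 ← X_1 → X_7 ← X_6
  X_1 is a fork and X_1 is not conditioned on; X_7 is a collider and its descendant X_8 is conditioned on, which opens it — no node blocks this path, so it is active.
Path 4: X_4 ← X_1 → X_7 ← X_0 → X_8 ← X_5 ← X_3 ← X_2 → X_6
  X_0 is a fork here and X_0 is conditioned on, so the path is blocked at X_0.
Path 5: X_4 ← X_1 → X_7 ← X_0 → X_8 ← X_5 ← X_2 → X_6
  X_0 is a fork here and X_0 is conditioned on, so the path is blocked at X_0.
At least one path is unblocked, so d-separation fails.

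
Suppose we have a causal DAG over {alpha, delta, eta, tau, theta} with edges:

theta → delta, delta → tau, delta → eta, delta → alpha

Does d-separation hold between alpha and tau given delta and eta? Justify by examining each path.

Yes

Only one path connects alpha and tau:
Path 1: alpha ← delta → tau
  delta is a fork here and delta is conditioned on, so the path is blocked at delta.
All paths are blocked; alpha ⊥ tau | {delta, eta} holds.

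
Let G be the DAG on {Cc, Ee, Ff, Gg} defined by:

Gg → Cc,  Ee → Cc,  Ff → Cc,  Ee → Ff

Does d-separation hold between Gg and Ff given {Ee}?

Yes

Enumerating the 2 paths from Gg to Ff and testing each for blocking by {Ee}:
Path 1: Gg → Cc ← Ff
  Cc is a collider here and neither Cc nor any of its descendants is conditioned on, so the collider stays closed — the path is blocked at Cc.
Path 2: Gg → Cc ← Ee → Ff
  Cc is a collider here and neither Cc nor any of its descendants is conditioned on, so the collider stays closed — the path is blocked at Cc.
All paths are blocked; Gg ⊥ Ff | {Ee} holds.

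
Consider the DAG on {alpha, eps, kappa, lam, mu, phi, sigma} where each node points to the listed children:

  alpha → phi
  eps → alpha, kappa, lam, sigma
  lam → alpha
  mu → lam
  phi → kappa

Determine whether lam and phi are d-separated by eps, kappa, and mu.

We examine all 4 paths between lam and phi:
  1. lam ← eps → kappa ← phi — eps:fork[blocks]; kappa:collider[open] ⇒ blocked
  2. lam ← eps → alpha → phi — eps:fork[blocks]; alpha:chain[open] ⇒ blocked
  3. lam → alpha ← eps → kappa ← phi — alpha:collider[open]; eps:fork[blocks]; kappa:collider[open] ⇒ blocked
  4. lam → alpha → phi — alpha:chain[open] ⇒ active
Since the path lam → alpha → phi is active, lam and phi are not d-separated given {eps, kappa, mu}.

No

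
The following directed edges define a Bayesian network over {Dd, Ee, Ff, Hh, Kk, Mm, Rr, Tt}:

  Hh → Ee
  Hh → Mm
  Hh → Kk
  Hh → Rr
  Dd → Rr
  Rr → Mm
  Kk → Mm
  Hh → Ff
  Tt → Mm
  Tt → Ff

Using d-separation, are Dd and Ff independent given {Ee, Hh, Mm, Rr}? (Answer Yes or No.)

6 paths connect Dd and Ff; each must be blocked for d-separation to hold:
Path 1: Dd → Rr ← Hh → Kk → Mm ← Tt → Ff
  Hh is a fork here and Hh is conditioned on, so the path is blocked at Hh.
Path 2: Dd → Rr ← Hh → Ff
  Hh is a fork here and Hh is conditioned on, so the path is blocked at Hh.
Path 3: Dd → Rr ← Hh → Mm ← Tt → Ff
  Hh is a fork here and Hh is conditioned on, so the path is blocked at Hh.
Path 4: Dd → Rr → Mm ← Hh → Ff
  Rr is a chain here and Rr is conditioned on, so the path is blocked at Rr.
Path 5: Dd → Rr → Mm ← Kk ← Hh → Ff
  Rr is a chain here and Rr is conditioned on, so the path is blocked at Rr.
Path 6: Dd → Rr → Mm ← Tt → Ff
  Rr is a chain here and Rr is conditioned on, so the path is blocked at Rr.
Every path is blocked, so Dd and Ff are d-separated given {Ee, Hh, Mm, Rr}.

Yes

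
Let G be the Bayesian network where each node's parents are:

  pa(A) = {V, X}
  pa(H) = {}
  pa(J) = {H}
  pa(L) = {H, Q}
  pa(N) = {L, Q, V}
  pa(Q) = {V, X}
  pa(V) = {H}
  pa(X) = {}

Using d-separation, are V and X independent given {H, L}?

No

Enumerating the 6 paths from V to X and testing each for blocking by {H, L}:
  1. V → N ← Q ← X — N:collider[blocks]; Q:chain[open] ⇒ blocked
  2. V → N ← L ← Q ← X — N:collider[blocks]; L:chain[blocks]; Q:chain[open] ⇒ blocked
  3. V ← H → L → N ← Q ← X — H:fork[blocks]; L:chain[blocks]; N:collider[blocks]; Q:chain[open] ⇒ blocked
  4. V ← H → L ← Q ← X — H:fork[blocks]; L:collider[open]; Q:chain[open] ⇒ blocked
  5. V → Q ← X — Q:collider[open] ⇒ active
  6. V → A ← X — A:collider[blocks] ⇒ blocked
Because an active path exists, V and X are not d-separated.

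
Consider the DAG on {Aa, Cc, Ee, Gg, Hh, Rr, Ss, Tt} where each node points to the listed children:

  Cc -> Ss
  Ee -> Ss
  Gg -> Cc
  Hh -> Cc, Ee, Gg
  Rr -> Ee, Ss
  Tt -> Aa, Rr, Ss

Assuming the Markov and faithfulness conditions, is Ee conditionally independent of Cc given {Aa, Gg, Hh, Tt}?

Yes — Ee and Cc are d-separated given {Aa, Gg, Hh, Tt}.

We examine all 5 paths between Ee and Cc:
  1. Ee ← Hh → Gg → Cc — Hh:fork[blocks]; Gg:chain[blocks] ⇒ blocked
  2. Ee ← Hh → Cc — Hh:fork[blocks] ⇒ blocked
  3. Ee → Ss ← Cc — Ss:collider[blocks] ⇒ blocked
  4. Ee ← Rr ← Tt → Ss ← Cc — Rr:chain[open]; Tt:fork[blocks]; Ss:collider[blocks] ⇒ blocked
  5. Ee ← Rr → Ss ← Cc — Rr:fork[open]; Ss:collider[blocks] ⇒ blocked
Since every path is blocked, d-separation holds.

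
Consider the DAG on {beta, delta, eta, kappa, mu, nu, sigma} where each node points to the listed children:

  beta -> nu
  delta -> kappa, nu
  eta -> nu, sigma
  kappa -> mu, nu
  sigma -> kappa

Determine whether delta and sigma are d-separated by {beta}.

4 paths connect delta and sigma; each must be blocked for d-separation to hold:
Path 1: delta → nu ← eta → sigma
  nu is a collider here and neither nu nor any of its descendants is conditioned on, so the collider stays closed — the path is blocked at nu.
Path 2: delta → nu ← kappa ← sigma
  nu is a collider here and neither nu nor any of its descendants is conditioned on, so the collider stays closed — the path is blocked at nu.
Path 3: delta → kappa ← sigma
  kappa is a collider here and neither kappa nor any of its descendants is conditioned on, so the collider stays closed — the path is blocked at kappa.
Path 4: delta → kappa → nu ← eta → sigma
  nu is a collider here and neither nu nor any of its descendants is conditioned on, so the collider stays closed — the path is blocked at nu.
Since every path is blocked, d-separation holds.

Yes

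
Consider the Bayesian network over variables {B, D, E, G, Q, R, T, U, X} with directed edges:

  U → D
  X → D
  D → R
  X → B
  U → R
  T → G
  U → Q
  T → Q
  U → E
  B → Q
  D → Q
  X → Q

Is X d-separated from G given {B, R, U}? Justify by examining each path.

Yes

We examine all 5 paths between X and G:
Path 1: X → B → Q ← T → G
  B is a chain here and B is conditioned on, so the path is blocked at B.
Path 2: X → D → R ← U → Q ← T → G
  U is a fork here and U is conditioned on, so the path is blocked at U.
Path 3: X → D ← U → Q ← T → G
  U is a fork here and U is conditioned on, so the path is blocked at U.
Path 4: X → D → Q ← T → G
  Q is a collider here and neither Q nor any of its descendants is conditioned on, so the collider stays closed — the path is blocked at Q.
Path 5: X → Q ← T → G
  Q is a collider here and neither Q nor any of its descendants is conditioned on, so the collider stays closed — the path is blocked at Q.
All paths are blocked; X ⊥ G | {B, R, U} holds.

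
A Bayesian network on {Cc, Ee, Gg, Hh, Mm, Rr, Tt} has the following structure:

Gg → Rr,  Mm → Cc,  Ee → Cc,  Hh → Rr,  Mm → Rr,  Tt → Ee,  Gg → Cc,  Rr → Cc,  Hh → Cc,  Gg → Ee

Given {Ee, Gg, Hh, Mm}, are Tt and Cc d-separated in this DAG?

Yes — Tt and Cc are d-separated given {Ee, Gg, Hh, Mm}.

We examine all 5 paths between Tt and Cc:
Path 1: Tt → Ee → Cc
  Ee is a chain here and Ee is conditioned on, so the path is blocked at Ee.
Path 2: Tt → Ee ← Gg → Rr ← Mm → Cc
  Gg is a fork here and Gg is conditioned on, so the path is blocked at Gg.
Path 3: Tt → Ee ← Gg → Rr → Cc
  Gg is a fork here and Gg is conditioned on, so the path is blocked at Gg.
Path 4: Tt → Ee ← Gg → Rr ← Hh → Cc
  Gg is a fork here and Gg is conditioned on, so the path is blocked at Gg.
Path 5: Tt → Ee ← Gg → Cc
  Gg is a fork here and Gg is conditioned on, so the path is blocked at Gg.
Since every path is blocked, d-separation holds.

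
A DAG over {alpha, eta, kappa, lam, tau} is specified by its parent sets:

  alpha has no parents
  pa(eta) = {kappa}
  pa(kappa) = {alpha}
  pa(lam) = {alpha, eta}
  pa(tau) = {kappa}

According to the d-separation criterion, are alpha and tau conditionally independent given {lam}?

2 paths connect alpha and tau; each must be blocked for d-separation to hold:
Path 1: alpha → lam ← eta ← kappa → tau
  lam is a collider and lam is conditioned on, which opens it; eta is a chain and eta is not conditioned on; kappa is a fork and kappa is not conditioned on — no node blocks this path, so it is active.
Path 2: alpha → kappa → tau
  kappa is a chain and kappa is not conditioned on — no node blocks this path, so it is active.
Because an active path exists, alpha and tau are not d-separated.

No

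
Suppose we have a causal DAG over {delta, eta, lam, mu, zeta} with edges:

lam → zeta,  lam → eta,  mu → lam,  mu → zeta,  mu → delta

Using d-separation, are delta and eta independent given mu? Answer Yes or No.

We examine all 2 paths between delta and eta:
  1. delta ← mu → lam → eta — mu:fork[blocks]; lam:chain[open] ⇒ blocked
  2. delta ← mu → zeta ← lam → eta — mu:fork[blocks]; zeta:collider[blocks]; lam:fork[open] ⇒ blocked
All paths are blocked; delta ⊥ eta | {mu} holds.

Yes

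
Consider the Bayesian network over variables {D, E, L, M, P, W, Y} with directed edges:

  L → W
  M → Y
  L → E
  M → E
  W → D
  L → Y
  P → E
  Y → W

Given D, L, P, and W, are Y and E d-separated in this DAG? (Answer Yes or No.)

No

There are 3 undirected paths between Y and E; checking each against the conditioning set {D, L, P, W}:
Path 1: Y → W ← L → E
  L is a fork here and L is conditioned on, so the path is blocked at L.
Path 2: Y ← M → E
  M is a fork and M is not conditioned on — no node blocks this path, so it is active.
Path 3: Y ← L → E
  L is a fork here and L is conditioned on, so the path is blocked at L.
At least one path is unblocked, so d-separation fails.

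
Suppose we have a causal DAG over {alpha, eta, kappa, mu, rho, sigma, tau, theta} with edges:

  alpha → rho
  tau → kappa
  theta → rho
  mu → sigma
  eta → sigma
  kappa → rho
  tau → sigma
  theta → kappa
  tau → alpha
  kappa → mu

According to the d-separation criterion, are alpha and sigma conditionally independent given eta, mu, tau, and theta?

Yes

We examine all 6 paths between alpha and sigma:
Path 1: alpha → rho ← theta → kappa ← tau → sigma
  rho is a collider here and neither rho nor any of its descendants is conditioned on, so the collider stays closed — the path is blocked at rho.
Path 2: alpha → rho ← theta → kappa → mu → sigma
  rho is a collider here and neither rho nor any of its descendants is conditioned on, so the collider stays closed — the path is blocked at rho.
Path 3: alpha → rho ← kappa ← tau → sigma
  rho is a collider here and neither rho nor any of its descendants is conditioned on, so the collider stays closed — the path is blocked at rho.
Path 4: alpha → rho ← kappa → mu → sigma
  rho is a collider here and neither rho nor any of its descendants is conditioned on, so the collider stays closed — the path is blocked at rho.
Path 5: alpha ← tau → kappa → mu → sigma
  tau is a fork here and tau is conditioned on, so the path is blocked at tau.
Path 6: alpha ← tau → sigma
  tau is a fork here and tau is conditioned on, so the path is blocked at tau.
Every path is blocked, so alpha and sigma are d-separated given {eta, mu, tau, theta}.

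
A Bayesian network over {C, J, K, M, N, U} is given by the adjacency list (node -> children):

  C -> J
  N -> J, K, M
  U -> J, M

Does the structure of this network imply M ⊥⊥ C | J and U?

We examine all 2 paths between M and C:
Path 1: M ← U → J ← C
  U is a fork here and U is conditioned on, so the path is blocked at U.
Path 2: M ← N → J ← C
  N is a fork and N is not conditioned on; J is a collider and J is conditioned on, which opens it — no node blocks this path, so it is active.
Because an active path exists, M and C are not d-separated.

No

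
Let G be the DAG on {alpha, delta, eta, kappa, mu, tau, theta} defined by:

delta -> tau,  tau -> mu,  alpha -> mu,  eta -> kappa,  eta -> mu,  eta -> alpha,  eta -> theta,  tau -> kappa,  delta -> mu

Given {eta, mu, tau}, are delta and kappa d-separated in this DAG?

6 paths connect delta and kappa; each must be blocked for d-separation to hold:
  1. delta → mu ← alpha ← eta → kappa — mu:collider[open]; alpha:chain[open]; eta:fork[blocks] ⇒ blocked
  2. delta → mu ← eta → kappa — mu:collider[open]; eta:fork[blocks] ⇒ blocked
  3. delta → mu ← tau → kappa — mu:collider[open]; tau:fork[blocks] ⇒ blocked
  4. delta → tau → mu ← alpha ← eta → kappa — tau:chain[blocks]; mu:collider[open]; alpha:chain[open]; eta:fork[blocks] ⇒ blocked
  5. delta → tau → mu ← eta → kappa — tau:chain[blocks]; mu:collider[open]; eta:fork[blocks] ⇒ blocked
  6. delta → tau → kappa — tau:chain[blocks] ⇒ blocked
Since every path is blocked, d-separation holds.

Yes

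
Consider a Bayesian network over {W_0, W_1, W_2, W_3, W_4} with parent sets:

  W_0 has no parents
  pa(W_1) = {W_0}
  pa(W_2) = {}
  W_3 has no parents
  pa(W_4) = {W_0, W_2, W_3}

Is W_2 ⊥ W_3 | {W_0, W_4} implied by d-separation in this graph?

No — W_2 and W_3 are not d-separated given {W_0, W_4}.

Only one path connects W_2 and W_3:
  1. W_2 → W_4 ← W_3 — W_4:collider[open] ⇒ active
At least one path is unblocked, so d-separation fails.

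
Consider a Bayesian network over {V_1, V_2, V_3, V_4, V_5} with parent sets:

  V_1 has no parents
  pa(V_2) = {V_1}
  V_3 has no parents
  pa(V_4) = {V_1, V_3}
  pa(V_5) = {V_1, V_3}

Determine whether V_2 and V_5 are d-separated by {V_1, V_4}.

Yes — V_2 and V_5 are d-separated given {V_1, V_4}.

Enumerating the 2 paths from V_2 to V_5 and testing each for blocking by {V_1, V_4}:
  1. V_2 ← V_1 → V_4 ← V_3 → V_5 — V_1:fork[blocks]; V_4:collider[open]; V_3:fork[open] ⇒ blocked
  2. V_2 ← V_1 → V_5 — V_1:fork[blocks] ⇒ blocked
All paths are blocked; V_2 ⊥ V_5 | {V_1, V_4} holds.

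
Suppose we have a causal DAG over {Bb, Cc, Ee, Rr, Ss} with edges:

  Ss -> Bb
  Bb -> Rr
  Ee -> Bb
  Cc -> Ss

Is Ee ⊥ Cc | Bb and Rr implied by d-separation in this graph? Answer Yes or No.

No — Ee and Cc are not d-separated given {Bb, Rr}.

There is one path between Ee and Cc:
  1. Ee → Bb ← Ss ← Cc — Bb:collider[open]; Ss:chain[open] ⇒ active
At least one path is unblocked, so d-separation fails.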